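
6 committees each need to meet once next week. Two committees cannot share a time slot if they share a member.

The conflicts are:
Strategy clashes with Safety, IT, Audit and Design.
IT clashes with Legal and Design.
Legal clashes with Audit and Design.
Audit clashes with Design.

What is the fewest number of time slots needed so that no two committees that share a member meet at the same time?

3

Strategy, Audit, Design pairwise conflict, so at least 3 time slots are needed.
A valid assignment using 3 time slots: Strategy=1, Safety=2, IT=3, Legal=1, Audit=3, Design=2. Every pair that conflicts lands in different time slots.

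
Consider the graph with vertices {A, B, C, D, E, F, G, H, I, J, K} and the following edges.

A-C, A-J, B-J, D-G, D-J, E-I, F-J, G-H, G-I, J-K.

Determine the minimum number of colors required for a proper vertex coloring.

2

B and J are adjacent, so at least 2 colors are needed.
A valid assignment using 2 colors: A=blue, B=blue, C=red, D=blue, E=red, F=blue, G=red, H=blue, I=blue, J=red, K=blue. Every edge joins two different colors.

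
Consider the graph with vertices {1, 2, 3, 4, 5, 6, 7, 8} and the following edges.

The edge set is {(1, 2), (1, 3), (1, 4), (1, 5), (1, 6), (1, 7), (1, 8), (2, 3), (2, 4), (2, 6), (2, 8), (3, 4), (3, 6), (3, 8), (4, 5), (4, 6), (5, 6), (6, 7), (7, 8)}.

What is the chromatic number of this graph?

1, 2, 3, 4, 6 form a clique, so at least 5 colors are needed.
5 colors suffice: color a → {1}; color b → {6, 8}; color c → {4, 7}; color d → {3, 5}; color e → {2}. Every edge joins two different colors.

5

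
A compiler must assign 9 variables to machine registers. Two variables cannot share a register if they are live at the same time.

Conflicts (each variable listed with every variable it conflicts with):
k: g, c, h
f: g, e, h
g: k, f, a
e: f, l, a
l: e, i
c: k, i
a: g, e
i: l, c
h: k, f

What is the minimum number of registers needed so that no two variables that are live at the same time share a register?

3

The cycle h-f-e-l-i-c-k-h has odd length 7, so it cannot be 2-colored; at least 3 registers are needed.
3 registers suffice: register 1 → {k, f, l, a}; register 2 → {g, e, c, h}; register 3 → {i}. No two conflicting variables share a register.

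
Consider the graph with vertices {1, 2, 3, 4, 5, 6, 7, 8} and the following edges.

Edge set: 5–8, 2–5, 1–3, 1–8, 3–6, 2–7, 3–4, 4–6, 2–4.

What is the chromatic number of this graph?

3, 4, 6 are mutually adjacent, so at least 3 colors are needed.
A valid assignment using 3 colors: 1=blue, 2=red, 3=red, 4=blue, 5=blue, 6=green, 7=blue, 8=red. Every edge joins two different colors.

3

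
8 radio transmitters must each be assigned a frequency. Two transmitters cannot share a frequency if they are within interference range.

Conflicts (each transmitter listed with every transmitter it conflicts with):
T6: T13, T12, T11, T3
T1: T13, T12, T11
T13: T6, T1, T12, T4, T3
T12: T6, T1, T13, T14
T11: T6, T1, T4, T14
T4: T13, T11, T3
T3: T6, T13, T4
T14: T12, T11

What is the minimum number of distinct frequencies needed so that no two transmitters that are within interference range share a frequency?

3

T13, T4, T3 pairwise conflict, so at least 3 frequencies are needed.
A valid assignment using 3 frequencies: T6=3, T1=3, T13=1, T12=2, T11=1, T4=3, T3=2, T14=3. Every pair that conflicts lands in different frequencies.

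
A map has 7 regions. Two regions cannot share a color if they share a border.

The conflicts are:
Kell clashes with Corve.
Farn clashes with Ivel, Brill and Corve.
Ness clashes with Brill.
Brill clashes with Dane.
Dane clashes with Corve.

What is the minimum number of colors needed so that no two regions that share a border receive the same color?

Farn and Brill conflict, so at least 2 colors are needed.
2 colors suffice: color 1 → {Kell, Farn, Ness, Dane}; color 2 → {Ivel, Brill, Corve}. Every pair that conflicts lands in different colors.

2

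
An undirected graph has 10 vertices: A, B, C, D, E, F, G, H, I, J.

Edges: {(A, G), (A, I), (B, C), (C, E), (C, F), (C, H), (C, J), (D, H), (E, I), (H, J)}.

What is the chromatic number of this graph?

C, H, J are pairwise adjacent, so at least 3 colors are needed.
3 colors suffice: color 1 → {C, D, G, I}; color 2 → {A, B, E, F, H}; color 3 → {J}. Every edge joins two different colors.

3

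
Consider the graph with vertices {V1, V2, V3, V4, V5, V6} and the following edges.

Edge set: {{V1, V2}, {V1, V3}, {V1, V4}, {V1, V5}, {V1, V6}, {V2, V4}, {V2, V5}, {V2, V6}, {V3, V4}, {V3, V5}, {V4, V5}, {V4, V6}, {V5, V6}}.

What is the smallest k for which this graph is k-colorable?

V1, V2, V4, V5, V6 form a clique, so at least 5 colors are needed.
A valid assignment using 5 colors: V1=2, V2=5, V3=4, V4=3, V5=1, V6=4. No two adjacent vertices share a color.

5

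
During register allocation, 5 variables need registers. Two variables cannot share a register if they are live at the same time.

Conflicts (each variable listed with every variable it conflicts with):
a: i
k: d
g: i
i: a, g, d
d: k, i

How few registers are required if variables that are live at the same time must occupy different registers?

2

i and d conflict, so at least 2 registers are needed.
2 registers suffice: register 1 → {k, i}; register 2 → {a, g, d}. Every pair that conflicts lands in different registers.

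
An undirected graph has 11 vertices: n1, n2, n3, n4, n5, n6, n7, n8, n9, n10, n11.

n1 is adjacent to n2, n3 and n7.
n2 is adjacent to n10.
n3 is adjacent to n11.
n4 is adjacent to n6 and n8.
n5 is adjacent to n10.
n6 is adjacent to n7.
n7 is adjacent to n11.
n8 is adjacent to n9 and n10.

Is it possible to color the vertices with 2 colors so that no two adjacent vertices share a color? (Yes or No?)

The cycle n1-n2-n10-n8-n4-n6-n7-n1 has odd length 7, so it cannot be 2-colored; at least 3 colors are needed.
So 2 colors are not enough.

No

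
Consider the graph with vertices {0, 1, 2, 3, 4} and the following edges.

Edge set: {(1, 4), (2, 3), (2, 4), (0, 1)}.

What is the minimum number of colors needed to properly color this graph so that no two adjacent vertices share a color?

2

2 and 4 are adjacent, so at least 2 colors are needed.
2 colors suffice: color red → {1, 2}; color blue → {0, 3, 4}. Each edge has distinct colors on its endpoints.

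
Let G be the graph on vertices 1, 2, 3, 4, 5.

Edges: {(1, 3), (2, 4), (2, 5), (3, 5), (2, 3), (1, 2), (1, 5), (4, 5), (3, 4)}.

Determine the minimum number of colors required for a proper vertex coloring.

1, 2, 3, 5 are mutually adjacent (a clique of size 4), so at least 4 colors are needed.
One proper 4-coloring: 1=d, 2=b, 3=c, 4=d, 5=a. Each edge has distinct colors on its endpoints.

4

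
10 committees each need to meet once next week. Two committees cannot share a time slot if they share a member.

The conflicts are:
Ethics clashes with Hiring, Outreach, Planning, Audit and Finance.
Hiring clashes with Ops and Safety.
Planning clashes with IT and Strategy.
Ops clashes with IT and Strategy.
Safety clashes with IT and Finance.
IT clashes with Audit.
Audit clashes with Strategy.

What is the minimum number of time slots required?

The cycle Audit-Ethics-Finance-Safety-IT-Audit has odd length 5, so it cannot be 2-colored; at least 3 time slots are needed.
Using 3 time slots: Ethics=1, Hiring=3, Outreach=2, Planning=2, Ops=2, Safety=2, IT=1, Audit=2, Finance=3, Strategy=1. Each listed conflict is separated.

3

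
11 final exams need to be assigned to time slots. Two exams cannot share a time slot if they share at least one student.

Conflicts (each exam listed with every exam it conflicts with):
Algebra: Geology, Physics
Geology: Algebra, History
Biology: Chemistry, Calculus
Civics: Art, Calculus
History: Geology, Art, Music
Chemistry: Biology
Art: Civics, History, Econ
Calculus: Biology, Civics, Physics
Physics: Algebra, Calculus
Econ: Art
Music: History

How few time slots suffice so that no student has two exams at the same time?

3

The cycle Art-History-Geology-Algebra-Physics-Calculus-Civics-Art has odd length 7, so it cannot be 2-colored; at least 3 time slots are needed.
A valid assignment using 3 time slots: Algebra=1, Geology=3, Biology=2, Civics=2, History=2, Chemistry=1, Art=1, Calculus=1, Physics=2, Econ=2, Music=1. Each listed conflict is separated.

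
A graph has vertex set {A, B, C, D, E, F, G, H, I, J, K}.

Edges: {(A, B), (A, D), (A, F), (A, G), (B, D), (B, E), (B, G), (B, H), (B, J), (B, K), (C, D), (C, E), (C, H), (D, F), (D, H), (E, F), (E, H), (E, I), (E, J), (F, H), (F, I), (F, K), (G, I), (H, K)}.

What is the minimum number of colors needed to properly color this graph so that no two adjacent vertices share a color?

A, B, G form a triangle, so at least 3 colors are needed.
3 colors suffice: color red → {B, C, F}; color blue → {A, H, I, J}; color green → {D, E, G, K}. No two adjacent vertices share a color.

3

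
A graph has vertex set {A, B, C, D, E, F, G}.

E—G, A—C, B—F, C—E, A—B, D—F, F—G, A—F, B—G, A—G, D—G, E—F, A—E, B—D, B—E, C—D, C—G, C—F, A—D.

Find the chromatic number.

A, C, D, F, G form a clique, so at least 5 colors are needed.
One proper 5-coloring: A=3, B=4, C=4, D=5, E=5, F=1, G=2. Every edge joins two different colors.

5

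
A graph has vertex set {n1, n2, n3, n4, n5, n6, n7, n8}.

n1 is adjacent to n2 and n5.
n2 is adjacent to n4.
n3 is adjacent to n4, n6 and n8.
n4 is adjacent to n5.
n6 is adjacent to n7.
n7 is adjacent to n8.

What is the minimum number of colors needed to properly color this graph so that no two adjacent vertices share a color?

2

n1 and n5 are adjacent, so at least 2 colors are needed.
2 colors suffice: color R → {n2, n3, n5, n7}; color B → {n1, n4, n6, n8}. No two adjacent vertices share a color.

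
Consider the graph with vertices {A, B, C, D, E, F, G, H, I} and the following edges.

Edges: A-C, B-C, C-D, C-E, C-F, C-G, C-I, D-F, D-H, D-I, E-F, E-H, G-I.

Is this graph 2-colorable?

No

C, D, F are mutually adjacent, so at least 3 colors are needed.
So 2 colors are not enough.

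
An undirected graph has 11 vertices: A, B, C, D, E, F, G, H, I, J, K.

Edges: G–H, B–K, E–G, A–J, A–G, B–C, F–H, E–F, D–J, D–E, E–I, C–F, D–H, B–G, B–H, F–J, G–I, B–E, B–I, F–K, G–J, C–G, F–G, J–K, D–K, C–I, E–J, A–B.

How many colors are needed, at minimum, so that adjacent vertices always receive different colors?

4

B, E, G, I are mutually adjacent (a clique of size 4), so at least 4 colors are needed.
4 colors suffice: color red → {D, G}; color blue → {B, J}; color green → {A, C, E, H, K}; color yellow → {F, I}. No two adjacent vertices share a color.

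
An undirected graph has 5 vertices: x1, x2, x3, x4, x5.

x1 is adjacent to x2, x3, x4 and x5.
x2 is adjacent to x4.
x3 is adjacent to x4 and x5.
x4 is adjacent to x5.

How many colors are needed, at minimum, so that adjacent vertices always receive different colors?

4

x1, x3, x4, x5 form a clique, so at least 4 colors are needed.
One proper 4-coloring: x1=1, x2=3, x3=4, x4=2, x5=3. Every edge joins two different colors.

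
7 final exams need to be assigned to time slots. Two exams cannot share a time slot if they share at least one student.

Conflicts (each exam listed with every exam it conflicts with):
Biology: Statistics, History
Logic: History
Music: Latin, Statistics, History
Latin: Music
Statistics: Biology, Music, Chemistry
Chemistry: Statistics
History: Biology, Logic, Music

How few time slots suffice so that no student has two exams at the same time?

2

Biology and Statistics conflict, so at least 2 time slots are needed.
2 time slots suffice: time slot 1 → {Latin, Statistics, History}; time slot 2 → {Biology, Logic, Music, Chemistry}. Each listed conflict is separated.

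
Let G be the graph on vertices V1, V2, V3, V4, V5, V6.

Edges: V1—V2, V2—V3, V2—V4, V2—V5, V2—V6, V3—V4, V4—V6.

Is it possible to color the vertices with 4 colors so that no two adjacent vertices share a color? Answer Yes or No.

Yes

The chromatic number is 3. V2, V4, V6 are mutually adjacent, so at least 3 colors are needed.
3 colors suffice: color red → {V2}; color blue → {V1, V4, V5}; color green → {V3, V6}.
Since 4 ≥ 3, a proper 4-coloring certainly exists.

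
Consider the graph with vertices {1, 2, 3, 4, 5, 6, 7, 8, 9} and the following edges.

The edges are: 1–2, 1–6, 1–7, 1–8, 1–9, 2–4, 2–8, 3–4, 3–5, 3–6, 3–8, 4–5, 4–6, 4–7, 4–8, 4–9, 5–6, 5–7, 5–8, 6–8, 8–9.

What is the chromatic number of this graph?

5

3, 4, 5, 6, 8 form a clique, so at least 5 colors are needed.
5 colors suffice: 1=b, 2=c, 3=e, 4=b, 5=c, 6=d, 7=a, 8=a, 9=c. Every edge joins two different colors.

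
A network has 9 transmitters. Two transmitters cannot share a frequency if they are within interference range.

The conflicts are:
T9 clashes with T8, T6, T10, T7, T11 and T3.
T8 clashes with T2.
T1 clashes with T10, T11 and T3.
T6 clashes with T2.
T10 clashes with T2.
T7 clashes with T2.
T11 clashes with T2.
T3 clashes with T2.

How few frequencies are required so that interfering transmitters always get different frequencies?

T9 and T3 conflict, so at least 2 frequencies are needed.
A valid assignment using 2 frequencies: T9=1, T8=2, T1=1, T6=2, T10=2, T7=2, T11=2, T3=2, T2=1. Every pair that conflicts lands in different frequencies.

2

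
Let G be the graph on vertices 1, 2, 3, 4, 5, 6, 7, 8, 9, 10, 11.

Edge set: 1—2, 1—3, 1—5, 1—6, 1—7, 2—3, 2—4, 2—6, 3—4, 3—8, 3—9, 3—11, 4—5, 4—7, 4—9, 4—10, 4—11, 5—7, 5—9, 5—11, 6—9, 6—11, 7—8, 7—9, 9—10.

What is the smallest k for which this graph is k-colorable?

4

4, 5, 7, 9 are mutually adjacent (a clique of size 4), so at least 4 colors are needed.
A valid assignment using 4 colors: 1=a, 2=c, 3=b, 4=a, 5=d, 6=b, 7=b, 8=a, 9=c, 10=b, 11=c. Every edge joins two different colors.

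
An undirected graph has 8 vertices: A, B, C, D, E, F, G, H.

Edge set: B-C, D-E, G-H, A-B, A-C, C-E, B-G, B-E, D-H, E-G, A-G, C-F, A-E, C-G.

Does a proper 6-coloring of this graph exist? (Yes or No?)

Yes

The chromatic number is 5. A, B, C, E, G are mutually adjacent (a clique of size 5), so at least 5 colors are needed.
5 colors suffice: A=4, B=5, C=1, D=1, E=2, F=2, G=3, H=2.
Since 6 ≥ 5, a proper 6-coloring certainly exists.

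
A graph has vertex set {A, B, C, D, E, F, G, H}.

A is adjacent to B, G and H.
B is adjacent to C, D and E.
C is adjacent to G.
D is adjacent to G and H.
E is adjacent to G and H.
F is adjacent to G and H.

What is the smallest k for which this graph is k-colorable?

B and C are adjacent, so at least 2 colors are needed.
2 colors suffice: color 1 → {B, G, H}; color 2 → {A, C, D, E, F}. Each edge has distinct colors on its endpoints.

2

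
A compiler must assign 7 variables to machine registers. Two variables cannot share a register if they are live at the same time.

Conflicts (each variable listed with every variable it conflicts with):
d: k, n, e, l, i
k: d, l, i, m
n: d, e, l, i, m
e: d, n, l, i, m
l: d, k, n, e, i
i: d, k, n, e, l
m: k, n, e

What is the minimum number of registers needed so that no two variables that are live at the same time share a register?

5

d, n, e, l, i pairwise conflict, so at least 5 registers are needed.
5 registers suffice: d=3, k=1, n=2, e=1, l=5, i=4, m=3. No two conflicting variables share a register.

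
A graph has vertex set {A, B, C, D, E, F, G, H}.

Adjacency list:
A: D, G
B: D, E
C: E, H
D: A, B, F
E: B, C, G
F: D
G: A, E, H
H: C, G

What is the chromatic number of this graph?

The cycle E-G-A-D-B-E has odd length 5, so it cannot be 2-colored; at least 3 colors are needed.
3 colors suffice: color red → {D, E, H}; color blue → {B, C, F, G}; color green → {A}. No two adjacent vertices share a color.

3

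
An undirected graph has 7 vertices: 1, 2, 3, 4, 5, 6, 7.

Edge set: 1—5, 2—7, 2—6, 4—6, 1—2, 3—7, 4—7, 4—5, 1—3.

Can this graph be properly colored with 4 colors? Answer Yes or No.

The chromatic number is 3. The cycle 5-4-6-2-1-5 has odd length 5, so it cannot be 2-colored; at least 3 colors are needed.
A valid assignment using 3 colors: 1=a, 2=c, 3=c, 4=a, 5=b, 6=b, 7=b.
Since 4 ≥ 3, a proper 4-coloring certainly exists.

Yes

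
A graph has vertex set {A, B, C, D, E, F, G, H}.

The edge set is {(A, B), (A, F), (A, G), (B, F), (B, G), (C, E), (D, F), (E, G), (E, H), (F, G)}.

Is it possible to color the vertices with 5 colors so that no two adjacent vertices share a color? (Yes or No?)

The chromatic number is 4. A, B, F, G are mutually adjacent (a clique of size 4), so at least 4 colors are needed.
One proper 4-coloring: A=4, B=3, C=2, D=2, E=1, F=1, G=2, H=2.
Since 5 ≥ 4, a proper 5-coloring certainly exists.

Yes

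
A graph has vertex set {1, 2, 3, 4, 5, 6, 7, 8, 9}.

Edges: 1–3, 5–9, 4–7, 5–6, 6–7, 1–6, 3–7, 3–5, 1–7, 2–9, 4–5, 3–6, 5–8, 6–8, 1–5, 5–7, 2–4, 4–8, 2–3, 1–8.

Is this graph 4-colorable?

1, 3, 5, 6, 7 form a clique, so at least 5 colors are needed.
So 4 colors are not enough.

No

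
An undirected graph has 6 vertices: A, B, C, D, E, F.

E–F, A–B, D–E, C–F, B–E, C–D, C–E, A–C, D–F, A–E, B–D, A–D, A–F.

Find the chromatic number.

5

A, C, D, E, F are pairwise adjacent (a clique of size 5), so at least 5 colors are needed.
5 colors suffice: A=3, B=4, C=5, D=1, E=2, F=4. Every edge joins two different colors.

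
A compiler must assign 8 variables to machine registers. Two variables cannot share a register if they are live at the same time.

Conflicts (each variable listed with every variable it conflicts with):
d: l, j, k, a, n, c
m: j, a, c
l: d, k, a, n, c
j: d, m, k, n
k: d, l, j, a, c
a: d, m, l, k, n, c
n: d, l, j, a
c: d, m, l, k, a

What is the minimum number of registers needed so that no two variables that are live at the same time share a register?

5

d, l, k, a, c are mutually in conflict, so at least 5 registers are needed.
5 registers suffice: register 1 → {d, m}; register 2 → {j, a}; register 3 → {k, n}; register 4 → {l}; register 5 → {c}. Each listed conflict is separated.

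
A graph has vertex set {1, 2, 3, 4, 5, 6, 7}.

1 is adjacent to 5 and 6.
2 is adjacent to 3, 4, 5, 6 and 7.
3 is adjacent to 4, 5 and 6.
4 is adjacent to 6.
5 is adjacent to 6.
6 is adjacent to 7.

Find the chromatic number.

4

2, 3, 5, 6 are mutually adjacent (a clique of size 4), so at least 4 colors are needed.
4 colors suffice: color a → {6}; color b → {1, 2}; color c → {4, 5, 7}; color d → {3}. Every edge joins two different colors.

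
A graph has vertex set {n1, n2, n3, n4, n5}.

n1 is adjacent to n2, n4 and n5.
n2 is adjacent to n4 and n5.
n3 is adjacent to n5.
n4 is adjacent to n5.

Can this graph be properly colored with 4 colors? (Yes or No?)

The chromatic number is 4. n1, n2, n4, n5 form a clique, so at least 4 colors are needed.
4 colors suffice: color 1 → {n5}; color 2 → {n1, n3}; color 3 → {n4}; color 4 → {n2}.
That is already a proper 4-coloring.

Yes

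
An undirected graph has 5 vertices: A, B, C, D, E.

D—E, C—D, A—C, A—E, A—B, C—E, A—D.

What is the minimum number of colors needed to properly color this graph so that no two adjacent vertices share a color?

4

A, C, D, E are mutually adjacent (a clique of size 4), so at least 4 colors are needed.
4 colors suffice: color 1 → {A}; color 2 → {B, D}; color 3 → {E}; color 4 → {C}. Each edge has distinct colors on its endpoints.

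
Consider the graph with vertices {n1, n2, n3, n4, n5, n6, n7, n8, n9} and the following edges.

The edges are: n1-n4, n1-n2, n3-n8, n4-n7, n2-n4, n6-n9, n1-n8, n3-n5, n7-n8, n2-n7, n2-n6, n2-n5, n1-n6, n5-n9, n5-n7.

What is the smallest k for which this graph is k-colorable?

n2, n5, n7 form a triangle, so at least 3 colors are needed.
3 colors suffice: color 1 → {n2, n8, n9}; color 2 → {n1, n3, n7}; color 3 → {n4, n5, n6}. Every edge joins two different colors.

3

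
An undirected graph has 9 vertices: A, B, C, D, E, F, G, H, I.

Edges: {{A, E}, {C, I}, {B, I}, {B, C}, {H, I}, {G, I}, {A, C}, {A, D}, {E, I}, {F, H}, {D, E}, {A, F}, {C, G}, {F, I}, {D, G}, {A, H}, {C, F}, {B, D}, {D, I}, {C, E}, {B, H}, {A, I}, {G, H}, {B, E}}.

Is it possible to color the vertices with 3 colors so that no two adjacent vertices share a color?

No

B, C, E, I form a clique, so at least 4 colors are needed.
So 3 colors are not enough.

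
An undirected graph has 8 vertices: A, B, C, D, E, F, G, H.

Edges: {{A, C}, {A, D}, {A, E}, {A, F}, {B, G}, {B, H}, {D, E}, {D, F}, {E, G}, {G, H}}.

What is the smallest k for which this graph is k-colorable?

B, G, H are pairwise adjacent, so at least 3 colors are needed.
3 colors suffice: color 1 → {A, G}; color 2 → {B, C, E, F}; color 3 → {D, H}. Every edge joins two different colors.

3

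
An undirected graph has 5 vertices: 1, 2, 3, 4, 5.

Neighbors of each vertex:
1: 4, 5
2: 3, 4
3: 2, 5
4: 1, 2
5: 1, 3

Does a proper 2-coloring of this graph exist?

No

The cycle 3-2-4-1-5-3 has odd length 5, so it cannot be 2-colored; at least 3 colors are needed.
So 2 colors are not enough.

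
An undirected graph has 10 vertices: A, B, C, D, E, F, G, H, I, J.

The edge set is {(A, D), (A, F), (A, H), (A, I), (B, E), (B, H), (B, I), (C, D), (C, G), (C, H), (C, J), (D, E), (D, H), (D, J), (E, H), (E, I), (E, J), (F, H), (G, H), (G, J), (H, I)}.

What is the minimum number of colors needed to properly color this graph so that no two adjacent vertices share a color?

B, E, H, I form a clique, so at least 4 colors are needed.
4 colors suffice: color 1 → {H, J}; color 2 → {A, C, E}; color 3 → {D, F, G, I}; color 4 → {B}. No two adjacent vertices share a color.

4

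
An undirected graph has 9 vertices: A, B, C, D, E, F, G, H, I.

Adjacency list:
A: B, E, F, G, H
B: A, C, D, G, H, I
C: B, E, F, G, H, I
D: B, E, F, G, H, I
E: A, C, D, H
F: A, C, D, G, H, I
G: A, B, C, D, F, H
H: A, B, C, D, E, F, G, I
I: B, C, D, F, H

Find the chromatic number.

D, F, G, H form a clique, so at least 4 colors are needed.
4 colors suffice: color red → {H}; color blue → {A, C, D}; color green → {E, G, I}; color yellow → {B, F}. No two adjacent vertices share a color.

4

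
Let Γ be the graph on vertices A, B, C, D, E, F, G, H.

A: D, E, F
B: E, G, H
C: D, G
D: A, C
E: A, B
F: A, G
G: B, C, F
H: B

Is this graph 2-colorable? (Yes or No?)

The cycle C-G-F-A-D-C has odd length 5, so it cannot be 2-colored; at least 3 colors are needed.
So 2 colors are not enough.

No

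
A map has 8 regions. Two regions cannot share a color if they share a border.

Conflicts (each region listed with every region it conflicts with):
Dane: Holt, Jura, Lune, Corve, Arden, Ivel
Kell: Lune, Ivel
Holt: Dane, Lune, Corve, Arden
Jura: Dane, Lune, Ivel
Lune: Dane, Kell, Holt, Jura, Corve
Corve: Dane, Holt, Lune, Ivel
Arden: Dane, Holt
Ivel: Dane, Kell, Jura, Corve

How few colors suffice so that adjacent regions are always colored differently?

Dane, Holt, Lune, Corve are mutually in conflict, so at least 4 colors are needed.
4 colors suffice: color 1 → {Dane, Kell}; color 2 → {Lune, Arden, Ivel}; color 3 → {Jura, Corve}; color 4 → {Holt}. No two conflicting regions share a color.

4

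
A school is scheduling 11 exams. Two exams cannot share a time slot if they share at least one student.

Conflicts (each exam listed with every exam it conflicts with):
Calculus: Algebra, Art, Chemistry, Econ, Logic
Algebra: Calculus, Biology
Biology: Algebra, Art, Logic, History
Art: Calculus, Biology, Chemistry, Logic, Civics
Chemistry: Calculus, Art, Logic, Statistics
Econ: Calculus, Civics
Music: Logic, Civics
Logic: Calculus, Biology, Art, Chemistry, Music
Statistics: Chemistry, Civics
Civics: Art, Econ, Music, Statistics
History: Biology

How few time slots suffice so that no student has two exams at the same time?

Calculus, Art, Chemistry, Logic are mutually in conflict, so at least 4 time slots are needed.
A valid assignment using 4 time slots: Calculus=3, Algebra=1, Biology=3, Art=1, Chemistry=4, Econ=1, Music=1, Logic=2, Statistics=1, Civics=2, History=1. Every pair that conflicts lands in different time slots.

4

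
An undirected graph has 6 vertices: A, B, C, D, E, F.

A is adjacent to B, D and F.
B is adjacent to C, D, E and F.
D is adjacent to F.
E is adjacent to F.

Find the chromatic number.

A, B, D, F form a clique, so at least 4 colors are needed.
4 colors suffice: A=4, B=1, C=2, D=3, E=3, F=2. No two adjacent vertices share a color.

4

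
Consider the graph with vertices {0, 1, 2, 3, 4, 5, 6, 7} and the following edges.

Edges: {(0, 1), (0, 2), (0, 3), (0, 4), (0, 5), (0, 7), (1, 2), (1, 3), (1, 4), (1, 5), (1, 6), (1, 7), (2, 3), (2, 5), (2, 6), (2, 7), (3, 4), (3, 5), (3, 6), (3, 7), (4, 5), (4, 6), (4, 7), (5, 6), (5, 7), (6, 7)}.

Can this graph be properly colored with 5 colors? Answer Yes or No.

No

0, 1, 2, 3, 5, 7 are mutually adjacent (a clique of size 6), so at least 6 colors are needed.
So 5 colors are not enough.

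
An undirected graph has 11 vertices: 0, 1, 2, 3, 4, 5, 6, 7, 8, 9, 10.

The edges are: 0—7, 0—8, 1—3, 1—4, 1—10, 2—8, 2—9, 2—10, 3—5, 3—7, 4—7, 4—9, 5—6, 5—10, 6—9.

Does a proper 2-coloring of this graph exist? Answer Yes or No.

No

The cycle 9-2-10-1-4-9 has odd length 5, so it cannot be 2-colored; at least 3 colors are needed.
So 2 colors are not enough.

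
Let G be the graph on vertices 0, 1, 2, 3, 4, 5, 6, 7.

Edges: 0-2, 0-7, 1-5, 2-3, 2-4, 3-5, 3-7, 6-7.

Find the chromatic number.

2

3 and 5 are adjacent, so at least 2 colors are needed.
2 colors suffice: color a → {2, 5, 7}; color b → {0, 1, 3, 4, 6}. No two adjacent vertices share a color.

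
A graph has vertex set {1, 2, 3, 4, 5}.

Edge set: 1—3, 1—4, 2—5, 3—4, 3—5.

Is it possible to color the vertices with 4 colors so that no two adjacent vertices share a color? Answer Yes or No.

The chromatic number is 3. 1, 3, 4 are mutually adjacent, so at least 3 colors are needed.
3 colors suffice: color a → {2, 3}; color b → {4, 5}; color c → {1}.
Since 4 ≥ 3, a proper 4-coloring certainly exists.

Yes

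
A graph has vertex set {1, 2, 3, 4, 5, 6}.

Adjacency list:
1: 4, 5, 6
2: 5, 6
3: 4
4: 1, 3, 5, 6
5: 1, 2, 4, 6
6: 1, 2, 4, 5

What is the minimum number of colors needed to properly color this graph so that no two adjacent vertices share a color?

4

1, 4, 5, 6 form a clique, so at least 4 colors are needed.
A valid assignment using 4 colors: 1=d, 2=c, 3=a, 4=c, 5=b, 6=a. Each edge has distinct colors on its endpoints.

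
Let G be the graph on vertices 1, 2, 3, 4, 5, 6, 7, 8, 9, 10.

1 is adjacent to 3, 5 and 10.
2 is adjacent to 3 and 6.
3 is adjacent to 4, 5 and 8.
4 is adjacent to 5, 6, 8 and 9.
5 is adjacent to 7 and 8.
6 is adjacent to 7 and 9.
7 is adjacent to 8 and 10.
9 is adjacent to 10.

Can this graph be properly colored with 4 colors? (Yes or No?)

The chromatic number is 4. 3, 4, 5, 8 are pairwise adjacent (a clique of size 4), so at least 4 colors are needed.
4 colors suffice: 1=green, 2=green, 3=blue, 4=green, 5=red, 6=red, 7=blue, 8=yellow, 9=blue, 10=red.
That is already a proper 4-coloring.

Yes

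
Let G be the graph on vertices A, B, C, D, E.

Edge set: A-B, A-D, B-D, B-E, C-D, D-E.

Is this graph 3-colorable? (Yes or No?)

The chromatic number is 3. B, D, E are mutually adjacent, so at least 3 colors are needed.
3 colors suffice: color 1 → {D}; color 2 → {B, C}; color 3 → {A, E}.
That is already a proper 3-coloring.

Yes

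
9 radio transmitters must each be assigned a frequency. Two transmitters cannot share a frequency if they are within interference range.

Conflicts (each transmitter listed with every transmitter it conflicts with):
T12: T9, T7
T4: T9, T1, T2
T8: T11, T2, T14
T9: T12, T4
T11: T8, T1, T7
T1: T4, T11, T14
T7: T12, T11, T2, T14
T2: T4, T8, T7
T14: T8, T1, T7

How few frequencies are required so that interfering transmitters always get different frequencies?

The cycle T4-T9-T12-T7-T2-T4 has odd length 5, so it cannot be 2-colored; at least 3 frequencies are needed.
3 frequencies suffice: frequency 1 → {T4, T8, T7}; frequency 2 → {T12, T1, T2}; frequency 3 → {T9, T11, T14}. Every pair that conflicts lands in different frequencies.

3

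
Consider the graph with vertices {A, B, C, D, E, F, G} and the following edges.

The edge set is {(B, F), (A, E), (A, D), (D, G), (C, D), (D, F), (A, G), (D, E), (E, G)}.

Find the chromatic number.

4

A, D, E, G form a clique, so at least 4 colors are needed.
One proper 4-coloring: A=3, B=1, C=2, D=1, E=4, F=2, G=2. Every edge joins two different colors.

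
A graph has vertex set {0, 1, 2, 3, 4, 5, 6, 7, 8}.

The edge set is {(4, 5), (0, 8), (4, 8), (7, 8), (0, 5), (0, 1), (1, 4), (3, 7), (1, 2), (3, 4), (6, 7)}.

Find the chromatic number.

6 and 7 are adjacent, so at least 2 colors are needed.
One proper 2-coloring: 0=red, 1=blue, 2=red, 3=blue, 4=red, 5=blue, 6=blue, 7=red, 8=blue. Each edge has distinct colors on its endpoints.

2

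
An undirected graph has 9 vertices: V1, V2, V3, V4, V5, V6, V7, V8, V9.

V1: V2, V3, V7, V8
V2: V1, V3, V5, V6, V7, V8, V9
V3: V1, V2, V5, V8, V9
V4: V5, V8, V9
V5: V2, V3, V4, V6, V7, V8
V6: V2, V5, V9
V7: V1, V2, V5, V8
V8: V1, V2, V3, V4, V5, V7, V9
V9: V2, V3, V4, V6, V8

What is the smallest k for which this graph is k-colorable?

4

V2, V5, V7, V8 are mutually adjacent (a clique of size 4), so at least 4 colors are needed.
4 colors suffice: color R → {V2, V4}; color B → {V6, V8}; color G → {V1, V5, V9}; color Y → {V3, V7}. Each edge has distinct colors on its endpoints.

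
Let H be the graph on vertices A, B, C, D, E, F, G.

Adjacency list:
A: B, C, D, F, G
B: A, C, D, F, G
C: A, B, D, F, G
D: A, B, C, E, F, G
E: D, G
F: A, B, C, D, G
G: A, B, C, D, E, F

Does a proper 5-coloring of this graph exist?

No

A, B, C, D, F, G form a clique, so at least 6 colors are needed.
So 5 colors are not enough.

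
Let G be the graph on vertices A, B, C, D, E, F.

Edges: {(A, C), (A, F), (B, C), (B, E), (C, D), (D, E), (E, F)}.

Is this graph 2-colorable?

No

The cycle A-C-B-E-F-A has odd length 5, so it cannot be 2-colored; at least 3 colors are needed.
So 2 colors are not enough.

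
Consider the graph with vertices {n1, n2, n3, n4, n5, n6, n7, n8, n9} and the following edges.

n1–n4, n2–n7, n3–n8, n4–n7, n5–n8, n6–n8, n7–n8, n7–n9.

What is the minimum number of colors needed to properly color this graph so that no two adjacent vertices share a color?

n2 and n7 are adjacent, so at least 2 colors are needed.
One proper 2-coloring: n1=1, n2=2, n3=1, n4=2, n5=1, n6=1, n7=1, n8=2, n9=2. No two adjacent vertices share a color.

2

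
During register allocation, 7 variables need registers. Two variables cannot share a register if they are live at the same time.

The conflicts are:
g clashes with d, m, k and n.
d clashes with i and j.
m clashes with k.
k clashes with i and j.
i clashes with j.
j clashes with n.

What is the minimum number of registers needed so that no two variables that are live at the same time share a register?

3

g, m, k pairwise conflict, so at least 3 registers are needed.
Using 3 registers: g=2, d=1, m=3, k=1, i=3, j=2, n=1. Each listed conflict is separated.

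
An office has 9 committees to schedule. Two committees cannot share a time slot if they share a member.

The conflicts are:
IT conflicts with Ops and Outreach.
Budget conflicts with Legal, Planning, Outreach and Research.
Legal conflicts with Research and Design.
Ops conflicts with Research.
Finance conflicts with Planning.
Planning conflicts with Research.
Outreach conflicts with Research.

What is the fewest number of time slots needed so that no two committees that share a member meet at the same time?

3

Budget, Legal, Research all conflict with each other, so at least 3 time slots are needed.
3 time slots suffice: time slot 1 → {IT, Finance, Research, Design}; time slot 2 → {Budget, Ops}; time slot 3 → {Legal, Planning, Outreach}. Each listed conflict is separated.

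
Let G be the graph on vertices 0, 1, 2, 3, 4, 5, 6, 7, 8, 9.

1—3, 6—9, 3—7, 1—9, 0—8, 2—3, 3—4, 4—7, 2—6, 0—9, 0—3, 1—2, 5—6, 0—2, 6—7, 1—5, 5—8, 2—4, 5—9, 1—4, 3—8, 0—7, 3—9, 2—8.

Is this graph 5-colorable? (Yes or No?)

Yes

The chromatic number is 4. 1, 2, 3, 4 form a clique, so at least 4 colors are needed.
A valid assignment using 4 colors: 0=c, 1=c, 2=b, 3=a, 4=d, 5=a, 6=c, 7=b, 8=d, 9=b.
Since 5 ≥ 4, a proper 5-coloring certainly exists.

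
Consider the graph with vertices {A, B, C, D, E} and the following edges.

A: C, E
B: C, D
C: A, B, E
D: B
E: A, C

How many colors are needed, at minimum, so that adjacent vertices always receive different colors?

A, C, E are mutually adjacent, so at least 3 colors are needed.
One proper 3-coloring: A=2, B=2, C=1, D=1, E=3. Every edge joins two different colors.

3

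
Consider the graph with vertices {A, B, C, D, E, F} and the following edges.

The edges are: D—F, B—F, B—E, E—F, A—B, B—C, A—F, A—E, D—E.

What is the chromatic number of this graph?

4

A, B, E, F form a clique, so at least 4 colors are needed.
4 colors suffice: color red → {C, F}; color blue → {B, D}; color green → {E}; color yellow → {A}. No two adjacent vertices share a color.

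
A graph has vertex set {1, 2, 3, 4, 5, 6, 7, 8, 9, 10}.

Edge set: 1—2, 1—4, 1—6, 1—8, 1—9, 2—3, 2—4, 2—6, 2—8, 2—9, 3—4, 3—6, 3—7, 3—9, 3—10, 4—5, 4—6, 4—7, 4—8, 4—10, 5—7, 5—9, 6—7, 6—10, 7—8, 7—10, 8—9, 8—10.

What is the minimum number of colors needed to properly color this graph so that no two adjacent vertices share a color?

3, 4, 6, 7, 10 are mutually adjacent (a clique of size 5), so at least 5 colors are needed.
5 colors suffice: color a → {4, 9}; color b → {5, 6, 8}; color c → {2, 7}; color d → {1, 3}; color e → {10}. No two adjacent vertices share a color.

5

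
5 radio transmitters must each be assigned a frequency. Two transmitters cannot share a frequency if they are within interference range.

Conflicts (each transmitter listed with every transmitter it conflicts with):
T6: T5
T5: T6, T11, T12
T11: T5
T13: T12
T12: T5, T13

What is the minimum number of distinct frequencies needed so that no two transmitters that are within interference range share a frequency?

2

T5 and T12 conflict, so at least 2 frequencies are needed.
2 frequencies suffice: T6=2, T5=1, T11=2, T13=1, T12=2. Each listed conflict is separated.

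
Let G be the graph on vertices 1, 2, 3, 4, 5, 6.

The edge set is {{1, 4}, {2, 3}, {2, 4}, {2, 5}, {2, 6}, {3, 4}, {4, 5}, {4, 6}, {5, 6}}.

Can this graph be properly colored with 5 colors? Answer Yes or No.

Yes

The chromatic number is 4. 2, 4, 5, 6 form a clique, so at least 4 colors are needed.
A valid assignment using 4 colors: 1=b, 2=b, 3=c, 4=a, 5=c, 6=d.
Since 5 ≥ 4, a proper 5-coloring certainly exists.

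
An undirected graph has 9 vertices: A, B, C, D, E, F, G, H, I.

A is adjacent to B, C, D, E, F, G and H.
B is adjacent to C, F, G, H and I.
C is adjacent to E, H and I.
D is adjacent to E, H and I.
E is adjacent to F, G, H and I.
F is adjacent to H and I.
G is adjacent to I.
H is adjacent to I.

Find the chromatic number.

A, C, E, H are mutually adjacent (a clique of size 4), so at least 4 colors are needed.
4 colors suffice: A=blue, B=red, C=yellow, D=yellow, E=red, F=yellow, G=green, H=green, I=blue. Each edge has distinct colors on its endpoints.

4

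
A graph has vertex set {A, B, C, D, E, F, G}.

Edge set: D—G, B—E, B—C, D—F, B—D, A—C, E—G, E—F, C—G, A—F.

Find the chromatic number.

3

The cycle E-F-A-C-B-E has odd length 5, so it cannot be 2-colored; at least 3 colors are needed.
3 colors suffice: color 1 → {B, F, G}; color 2 → {C, D, E}; color 3 → {A}. Each edge has distinct colors on its endpoints.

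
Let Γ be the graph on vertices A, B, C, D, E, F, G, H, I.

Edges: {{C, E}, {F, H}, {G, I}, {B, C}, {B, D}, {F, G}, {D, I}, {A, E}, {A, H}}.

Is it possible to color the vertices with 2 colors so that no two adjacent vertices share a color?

The cycle I-D-B-C-E-A-H-F-G-I has odd length 9, so it cannot be 2-colored; at least 3 colors are needed.
So 2 colors are not enough.

No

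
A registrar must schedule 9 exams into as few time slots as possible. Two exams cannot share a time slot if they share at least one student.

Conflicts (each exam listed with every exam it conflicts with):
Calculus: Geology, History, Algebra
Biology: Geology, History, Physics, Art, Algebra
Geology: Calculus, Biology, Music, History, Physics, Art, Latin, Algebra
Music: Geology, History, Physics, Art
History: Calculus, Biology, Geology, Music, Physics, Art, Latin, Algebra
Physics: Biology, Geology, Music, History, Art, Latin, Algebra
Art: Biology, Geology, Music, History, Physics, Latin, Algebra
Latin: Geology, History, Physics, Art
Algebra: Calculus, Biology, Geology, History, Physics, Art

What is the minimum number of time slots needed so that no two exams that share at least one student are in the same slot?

Biology, Geology, History, Physics, Art, Algebra all conflict with each other, so at least 6 time slots are needed.
6 time slots suffice: time slot 1 → {History}; time slot 2 → {Geology}; time slot 3 → {Calculus, Art}; time slot 4 → {Physics}; time slot 5 → {Music, Latin, Algebra}; time slot 6 → {Biology}. Every pair that conflicts lands in different time slots.

6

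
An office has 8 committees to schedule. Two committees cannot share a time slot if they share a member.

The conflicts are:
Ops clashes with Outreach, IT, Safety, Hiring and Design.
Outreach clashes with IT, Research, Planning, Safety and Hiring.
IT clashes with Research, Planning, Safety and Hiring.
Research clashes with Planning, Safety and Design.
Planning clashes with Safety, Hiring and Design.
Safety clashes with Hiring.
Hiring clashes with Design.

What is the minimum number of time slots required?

5

Outreach, IT, Research, Planning, Safety all conflict with each other, so at least 5 time slots are needed.
Using 5 time slots: Ops=2, Outreach=5, IT=1, Research=4, Planning=2, Safety=3, Hiring=4, Design=1. Every pair that conflicts lands in different time slots.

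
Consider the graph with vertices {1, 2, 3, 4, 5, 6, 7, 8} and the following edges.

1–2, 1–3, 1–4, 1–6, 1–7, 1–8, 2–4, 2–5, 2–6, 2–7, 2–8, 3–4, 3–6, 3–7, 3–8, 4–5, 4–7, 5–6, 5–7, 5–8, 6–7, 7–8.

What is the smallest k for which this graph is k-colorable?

1, 2, 6, 7 are mutually adjacent (a clique of size 4), so at least 4 colors are needed.
4 colors suffice: 1=b, 2=c, 3=c, 4=d, 5=b, 6=d, 7=a, 8=d. Each edge has distinct colors on its endpoints.

4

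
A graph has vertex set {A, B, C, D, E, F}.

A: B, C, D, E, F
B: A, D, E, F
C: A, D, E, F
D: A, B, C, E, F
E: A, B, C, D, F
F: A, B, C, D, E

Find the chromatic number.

A, B, D, E, F form a clique, so at least 5 colors are needed.
One proper 5-coloring: A=2, B=5, C=5, D=1, E=3, F=4. Every edge joins two different colors.

5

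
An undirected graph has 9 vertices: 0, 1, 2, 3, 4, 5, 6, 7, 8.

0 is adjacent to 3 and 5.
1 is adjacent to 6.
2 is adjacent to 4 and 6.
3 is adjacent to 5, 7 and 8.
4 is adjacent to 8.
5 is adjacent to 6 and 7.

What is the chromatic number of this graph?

3

0, 3, 5 form a triangle, so at least 3 colors are needed.
3 colors suffice: 0=c, 1=b, 2=b, 3=a, 4=a, 5=b, 6=a, 7=c, 8=b. Every edge joins two different colors.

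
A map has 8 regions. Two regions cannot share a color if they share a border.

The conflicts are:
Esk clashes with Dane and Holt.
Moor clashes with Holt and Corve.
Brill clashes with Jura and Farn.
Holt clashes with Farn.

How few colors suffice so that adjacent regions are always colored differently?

Esk and Dane conflict, so at least 2 colors are needed.
A valid assignment using 2 colors: Esk=2, Dane=1, Moor=2, Brill=1, Holt=1, Jura=2, Corve=1, Farn=2. Each listed conflict is separated.

2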